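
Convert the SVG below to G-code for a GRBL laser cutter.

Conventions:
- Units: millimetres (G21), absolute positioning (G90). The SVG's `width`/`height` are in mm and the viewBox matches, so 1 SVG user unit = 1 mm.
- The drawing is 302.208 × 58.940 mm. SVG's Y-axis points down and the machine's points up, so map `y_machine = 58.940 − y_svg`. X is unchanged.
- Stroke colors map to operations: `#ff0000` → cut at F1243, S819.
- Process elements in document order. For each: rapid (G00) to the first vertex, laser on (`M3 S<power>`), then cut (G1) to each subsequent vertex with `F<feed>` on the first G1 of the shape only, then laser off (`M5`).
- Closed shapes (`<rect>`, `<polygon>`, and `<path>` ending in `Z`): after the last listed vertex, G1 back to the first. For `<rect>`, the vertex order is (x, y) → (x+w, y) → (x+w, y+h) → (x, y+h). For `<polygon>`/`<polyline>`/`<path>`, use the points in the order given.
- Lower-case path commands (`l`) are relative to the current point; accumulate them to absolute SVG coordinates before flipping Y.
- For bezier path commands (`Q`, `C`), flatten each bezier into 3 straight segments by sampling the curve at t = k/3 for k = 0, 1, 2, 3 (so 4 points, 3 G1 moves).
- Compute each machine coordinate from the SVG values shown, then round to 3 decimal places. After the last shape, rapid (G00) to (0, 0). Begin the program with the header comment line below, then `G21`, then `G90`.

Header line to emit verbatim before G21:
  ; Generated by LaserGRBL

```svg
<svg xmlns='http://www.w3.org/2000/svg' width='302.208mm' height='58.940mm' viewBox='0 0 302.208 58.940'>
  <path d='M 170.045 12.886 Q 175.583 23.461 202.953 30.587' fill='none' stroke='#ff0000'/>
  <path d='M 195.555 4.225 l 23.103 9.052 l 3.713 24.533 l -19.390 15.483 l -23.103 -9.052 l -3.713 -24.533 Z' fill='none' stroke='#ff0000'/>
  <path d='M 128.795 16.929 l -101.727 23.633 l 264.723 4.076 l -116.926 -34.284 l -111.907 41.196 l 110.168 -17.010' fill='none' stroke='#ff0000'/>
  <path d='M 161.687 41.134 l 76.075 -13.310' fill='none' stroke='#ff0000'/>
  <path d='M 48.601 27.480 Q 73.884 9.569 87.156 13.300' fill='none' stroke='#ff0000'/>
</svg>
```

viewBox `0 0 302.208 58.940` with mm width/height → 1 unit = 1 mm. Flip: y_m = 58.940 − y_svg.

**Shape 1** — `<path>` quadratic bezier, stroke `#ff0000` → cut (S819, F1243). Control points (SVG): P0=(170.045,12.886), P1=(175.583,23.461), P2=(202.953,30.587); sampled at t=k/3. Machine vertices: (170.045,46.054) → (176.163,39.387) → (187.132,33.487) → (202.953,28.353). Open path.

**Shape 2** — `<path>` regular polygon, stroke `#ff0000` → cut (S819, F1243). Machine vertices: (195.555,54.715) → (218.658,45.663) → (222.371,21.130) → (202.981,5.647) → (179.878,14.699) → (176.165,39.232) → (195.555,54.715). Closed: final G1 returns to the first vertex.

**Shape 3** — `<path>` open polyline, stroke `#ff0000` → cut (S819, F1243). Machine vertices: (128.795,42.011) → (27.068,18.378) → (291.791,14.302) → (174.865,48.586) → (62.958,7.390) → (173.126,24.400). Open path.

**Shape 4** — `<path>` line segment, stroke `#ff0000` → cut (S819, F1243). Machine vertices: (161.687,17.806) → (237.762,31.116). Open path.

**Shape 5** — `<path>` quadratic bezier, stroke `#ff0000` → cut (S819, F1243). Control points (SVG): P0=(48.601,27.480), P1=(73.884,9.569), P2=(87.156,13.300); sampled at t=k/3. Machine vertices: (48.601,31.460) → (64.122,40.996) → (76.973,45.723) → (87.156,45.640). Open path.

; Generated by LaserGRBL
G21
G90
G00 X170.045 Y46.054
M3 S819
G1 X176.163 Y39.387 F1243
G1 X187.132 Y33.487
G1 X202.953 Y28.353
M5
G00 X195.555 Y54.715
M3 S819
G1 X218.658 Y45.663 F1243
G1 X222.371 Y21.130
G1 X202.981 Y5.647
G1 X179.878 Y14.699
G1 X176.165 Y39.232
G1 X195.555 Y54.715
M5
G00 X128.795 Y42.011
M3 S819
G1 X27.068 Y18.378 F1243
G1 X291.791 Y14.302
G1 X174.865 Y48.586
G1 X62.958 Y7.390
G1 X173.126 Y24.400
M5
G00 X161.687 Y17.806
M3 S819
G1 X237.762 Y31.116 F1243
M5
G00 X48.601 Y31.460
M3 S819
G1 X64.122 Y40.996 F1243
G1 X76.973 Y45.723
G1 X87.156 Y45.640
M5
G00 X0.000 Y0.000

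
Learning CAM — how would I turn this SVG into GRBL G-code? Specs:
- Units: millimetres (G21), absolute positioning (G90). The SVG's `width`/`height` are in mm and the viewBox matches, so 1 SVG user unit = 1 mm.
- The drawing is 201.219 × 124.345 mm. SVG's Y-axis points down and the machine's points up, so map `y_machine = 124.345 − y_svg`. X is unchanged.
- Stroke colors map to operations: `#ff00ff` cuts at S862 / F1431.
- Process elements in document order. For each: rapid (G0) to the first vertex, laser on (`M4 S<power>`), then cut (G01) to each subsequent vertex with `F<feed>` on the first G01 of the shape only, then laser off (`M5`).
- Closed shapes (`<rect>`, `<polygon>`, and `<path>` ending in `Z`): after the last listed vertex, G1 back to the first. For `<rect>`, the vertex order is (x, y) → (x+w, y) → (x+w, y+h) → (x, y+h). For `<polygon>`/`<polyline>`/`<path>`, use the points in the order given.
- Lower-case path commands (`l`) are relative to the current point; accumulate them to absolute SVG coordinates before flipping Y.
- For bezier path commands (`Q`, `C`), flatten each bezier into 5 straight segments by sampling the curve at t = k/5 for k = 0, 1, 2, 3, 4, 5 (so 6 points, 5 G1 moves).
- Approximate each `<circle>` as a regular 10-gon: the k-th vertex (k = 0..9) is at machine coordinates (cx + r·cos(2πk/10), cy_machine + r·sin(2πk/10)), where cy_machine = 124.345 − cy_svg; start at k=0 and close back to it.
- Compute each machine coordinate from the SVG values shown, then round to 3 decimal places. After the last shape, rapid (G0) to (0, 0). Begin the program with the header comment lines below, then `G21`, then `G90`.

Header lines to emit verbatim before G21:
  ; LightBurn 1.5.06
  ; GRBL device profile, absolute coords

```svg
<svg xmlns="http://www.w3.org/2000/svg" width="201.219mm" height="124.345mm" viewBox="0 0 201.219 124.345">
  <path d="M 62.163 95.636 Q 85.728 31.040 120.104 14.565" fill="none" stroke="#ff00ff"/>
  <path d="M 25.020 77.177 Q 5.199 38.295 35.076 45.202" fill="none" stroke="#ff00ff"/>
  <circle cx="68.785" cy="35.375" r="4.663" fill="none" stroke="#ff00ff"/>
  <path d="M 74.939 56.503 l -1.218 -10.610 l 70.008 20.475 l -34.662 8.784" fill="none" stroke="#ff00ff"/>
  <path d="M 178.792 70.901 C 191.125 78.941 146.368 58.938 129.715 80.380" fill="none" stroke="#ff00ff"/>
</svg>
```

Since the viewBox matches the mm dimensions, user units are millimetres directly. The only transform is the Y-flip y_m = 124.345 − y_svg.

Shape 1 is a quadratic bezier drawn with `<path>`. Its stroke #ff00ff means cut at S862, F1431. After flipping Y the toolpath is (62.163,28.709) → (72.021,52.623) → (82.745,72.686) → (94.333,88.901) → (106.786,101.265) → (120.104,109.780).

Shape 2 is a quadratic bezier drawn with `<path>`. Its stroke #ff00ff means cut at S862, F1431. After flipping Y the toolpath is (25.020,47.168) → (19.080,60.889) → (17.115,70.947) → (19.126,77.342) → (25.113,80.074) → (35.076,79.143).

Shape 3 is a circle drawn with `<circle>`. Its stroke #ff00ff means cut at S862, F1431. After flipping Y the toolpath is (73.448,88.970) → (72.557,91.711) → (70.226,93.405) → (67.344,93.405) → (65.013,91.711) → (64.122,88.970) → (65.013,86.229) → (67.344,84.535) → (70.226,84.535) → (72.557,86.229) → (73.448,88.970), returning to the start.

Shape 4 is a open polyline drawn with `<path>`. Its stroke #ff00ff means cut at S862, F1431. After flipping Y the toolpath is (74.939,67.842) → (73.721,78.452) → (143.729,57.977) → (109.067,49.193).

Shape 5 is a cubic bezier drawn with `<path>`. Its stroke #ff00ff means cut at S862, F1431. After flipping Y the toolpath is (178.792,53.444) → (180.023,51.429) → (171.641,52.809) → (157.736,54.249) → (142.398,52.413) → (129.715,43.965).

; LightBurn 1.5.06
; GRBL device profile, absolute coords
G21
G90
G0 X62.163 Y28.709
M4 S862
G01 X72.021 Y52.623 F1431
G01 X82.745 Y72.686
G01 X94.333 Y88.901
G01 X106.786 Y101.265
G01 X120.104 Y109.780
M5
G0 X25.020 Y47.168
M4 S862
G01 X19.080 Y60.889 F1431
G01 X17.115 Y70.947
G01 X19.126 Y77.342
G01 X25.113 Y80.074
G01 X35.076 Y79.143
M5
G0 X73.448 Y88.970
M4 S862
G01 X72.557 Y91.711 F1431
G01 X70.226 Y93.405
G01 X67.344 Y93.405
G01 X65.013 Y91.711
G01 X64.122 Y88.970
G01 X65.013 Y86.229
G01 X67.344 Y84.535
G01 X70.226 Y84.535
G01 X72.557 Y86.229
G01 X73.448 Y88.970
M5
G0 X74.939 Y67.842
M4 S862
G01 X73.721 Y78.452 F1431
G01 X143.729 Y57.977
G01 X109.067 Y49.193
M5
G0 X178.792 Y53.444
M4 S862
G01 X180.023 Y51.429 F1431
G01 X171.641 Y52.809
G01 X157.736 Y54.249
G01 X142.398 Y52.413
G01 X129.715 Y43.965
M5
G0 X0.000 Y0.000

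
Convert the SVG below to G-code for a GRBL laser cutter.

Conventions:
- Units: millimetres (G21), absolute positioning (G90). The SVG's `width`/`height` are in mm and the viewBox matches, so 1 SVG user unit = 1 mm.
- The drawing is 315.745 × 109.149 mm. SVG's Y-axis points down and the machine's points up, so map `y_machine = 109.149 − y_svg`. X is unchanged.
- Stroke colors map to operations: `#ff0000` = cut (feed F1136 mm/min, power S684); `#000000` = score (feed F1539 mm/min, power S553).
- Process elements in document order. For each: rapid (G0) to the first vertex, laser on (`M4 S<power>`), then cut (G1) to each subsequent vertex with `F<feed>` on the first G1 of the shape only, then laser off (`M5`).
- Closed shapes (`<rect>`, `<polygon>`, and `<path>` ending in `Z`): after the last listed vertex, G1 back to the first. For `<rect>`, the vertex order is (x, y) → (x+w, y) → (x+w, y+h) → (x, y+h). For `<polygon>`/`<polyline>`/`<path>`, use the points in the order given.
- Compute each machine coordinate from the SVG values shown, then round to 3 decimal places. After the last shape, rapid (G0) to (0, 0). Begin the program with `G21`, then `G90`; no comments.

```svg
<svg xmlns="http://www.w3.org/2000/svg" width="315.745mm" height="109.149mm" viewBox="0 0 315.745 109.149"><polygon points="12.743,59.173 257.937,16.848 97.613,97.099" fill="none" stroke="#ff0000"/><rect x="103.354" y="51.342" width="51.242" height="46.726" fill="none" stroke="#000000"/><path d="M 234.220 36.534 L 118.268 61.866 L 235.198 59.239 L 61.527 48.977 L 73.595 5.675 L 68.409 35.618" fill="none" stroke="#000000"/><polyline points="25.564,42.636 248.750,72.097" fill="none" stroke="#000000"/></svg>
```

G21
G90
G0 X12.743 Y49.976
M4 S684
G1 X257.937 Y92.301 F1136
G1 X97.613 Y12.050
G1 X12.743 Y49.976
M5
G0 X103.354 Y57.807
M4 S553
G1 X154.596 Y57.807 F1539
G1 X154.596 Y11.081
G1 X103.354 Y11.081
G1 X103.354 Y57.807
M5
G0 X234.220 Y72.615
M4 S553
G1 X118.268 Y47.283 F1539
G1 X235.198 Y49.910
G1 X61.527 Y60.172
G1 X73.595 Y103.474
G1 X68.409 Y73.531
M5
G0 X25.564 Y66.513
M4 S553
G1 X248.750 Y37.052 F1539
M5
G0 X0.000 Y0.000

1 u = 1 mm; y_m = 109.149 − y.

[1] `<polygon>` closed polygon, #ff0000→cut S684 F1136: (12.743,49.976) → (257.937,92.301) → (97.613,12.050) → (12.743,49.976) (closed)

[2] `<rect>` rectangle, #000000→score S553 F1539: (103.354,57.807) → (154.596,57.807) → (154.596,11.081) → (103.354,11.081) → (103.354,57.807) (closed)

[3] `<path>` open polyline, #000000→score S553 F1539: (234.220,72.615) → (118.268,47.283) → (235.198,49.910) → (61.527,60.172) → (73.595,103.474) → (68.409,73.531)

[4] `<polyline>` line segment, #000000→score S553 F1539: (25.564,66.513) → (248.750,37.052)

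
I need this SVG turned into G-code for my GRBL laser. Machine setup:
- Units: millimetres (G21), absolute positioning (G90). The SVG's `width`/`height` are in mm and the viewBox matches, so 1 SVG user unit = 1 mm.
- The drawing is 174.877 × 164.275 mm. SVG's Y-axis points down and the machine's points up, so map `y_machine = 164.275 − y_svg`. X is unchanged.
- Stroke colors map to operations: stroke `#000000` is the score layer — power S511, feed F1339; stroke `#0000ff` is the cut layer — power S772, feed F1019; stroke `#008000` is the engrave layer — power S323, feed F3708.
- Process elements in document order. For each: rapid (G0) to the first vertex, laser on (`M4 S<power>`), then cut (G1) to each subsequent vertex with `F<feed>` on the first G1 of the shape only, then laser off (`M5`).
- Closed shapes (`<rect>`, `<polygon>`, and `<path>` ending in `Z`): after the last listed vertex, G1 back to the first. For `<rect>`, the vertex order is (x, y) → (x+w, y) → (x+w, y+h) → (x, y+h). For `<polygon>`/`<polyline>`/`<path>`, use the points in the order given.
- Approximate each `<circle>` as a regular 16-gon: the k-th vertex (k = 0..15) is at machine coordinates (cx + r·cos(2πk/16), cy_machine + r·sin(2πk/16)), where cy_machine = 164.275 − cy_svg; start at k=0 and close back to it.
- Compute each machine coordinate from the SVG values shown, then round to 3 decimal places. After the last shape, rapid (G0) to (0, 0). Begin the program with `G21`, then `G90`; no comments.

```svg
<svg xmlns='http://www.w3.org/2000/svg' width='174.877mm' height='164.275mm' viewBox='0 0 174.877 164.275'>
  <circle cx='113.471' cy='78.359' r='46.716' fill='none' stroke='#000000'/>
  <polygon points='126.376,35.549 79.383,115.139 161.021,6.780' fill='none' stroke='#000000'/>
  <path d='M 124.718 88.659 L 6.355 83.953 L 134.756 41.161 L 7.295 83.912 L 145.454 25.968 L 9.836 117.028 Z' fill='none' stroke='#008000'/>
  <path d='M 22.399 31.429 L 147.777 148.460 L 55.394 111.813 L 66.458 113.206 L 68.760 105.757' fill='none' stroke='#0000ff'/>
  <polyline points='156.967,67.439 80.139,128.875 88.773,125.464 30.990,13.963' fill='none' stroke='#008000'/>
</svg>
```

G21
G90
G0 X160.187 Y85.916
M4 S511
G1 X156.631 Y103.793 F1339
G1 X146.504 Y118.949
G1 X131.348 Y129.076
G1 X113.471 Y132.632
G1 X95.594 Y129.076
G1 X80.438 Y118.949
G1 X70.311 Y103.793
G1 X66.755 Y85.916
G1 X70.311 Y68.039
G1 X80.438 Y52.883
G1 X95.594 Y42.756
G1 X113.471 Y39.200
G1 X131.348 Y42.756
G1 X146.504 Y52.883
G1 X156.631 Y68.039
G1 X160.187 Y85.916
M5
G0 X126.376 Y128.726
M4 S511
G1 X79.383 Y49.136 F1339
G1 X161.021 Y157.495
G1 X126.376 Y128.726
M5
G0 X124.718 Y75.616
M4 S323
G1 X6.355 Y80.322 F3708
G1 X134.756 Y123.114
G1 X7.295 Y80.363
G1 X145.454 Y138.307
G1 X9.836 Y47.247
G1 X124.718 Y75.616
M5
G0 X22.399 Y132.846
M4 S772
G1 X147.777 Y15.815 F1019
G1 X55.394 Y52.462
G1 X66.458 Y51.069
G1 X68.760 Y58.518
M5
G0 X156.967 Y96.836
M4 S323
G1 X80.139 Y35.400 F3708
G1 X88.773 Y38.811
G1 X30.990 Y150.312
M5
G0 X0.000 Y0.000

Since the viewBox matches the mm dimensions, user units are millimetres directly. The only transform is the Y-flip y_m = 164.275 − y_svg.

Shape 1 is a circle drawn with `<circle>`. Its stroke #000000 means score at S511, F1339. After flipping Y the toolpath is (160.187,85.916) → (156.631,103.793) → (146.504,118.949) → (131.348,129.076) → (113.471,132.632) → (95.594,129.076) → (80.438,118.949) → (70.311,103.793) → (66.755,85.916) → (70.311,68.039) → (80.438,52.883) → (95.594,42.756) → (113.471,39.200) → (131.348,42.756) → (146.504,52.883) → (156.631,68.039) → (160.187,85.916), returning to the start.

Shape 2 is a closed polygon drawn with `<polygon>`. Its stroke #000000 means score at S511, F1339. After flipping Y the toolpath is (126.376,128.726) → (79.383,49.136) → (161.021,157.495) → (126.376,128.726), returning to the start.

Shape 3 is a closed polygon drawn with `<path>`. Its stroke #008000 means engrave at S323, F3708. After flipping Y the toolpath is (124.718,75.616) → (6.355,80.322) → (134.756,123.114) → (7.295,80.363) → (145.454,138.307) → (9.836,47.247) → (124.718,75.616), returning to the start.

Shape 4 is a open polyline drawn with `<path>`. Its stroke #0000ff means cut at S772, F1019. After flipping Y the toolpath is (22.399,132.846) → (147.777,15.815) → (55.394,52.462) → (66.458,51.069) → (68.760,58.518).

Shape 5 is a open polyline drawn with `<polyline>`. Its stroke #008000 means engrave at S323, F3708. After flipping Y the toolpath is (156.967,96.836) → (80.139,35.400) → (88.773,38.811) → (30.990,150.312).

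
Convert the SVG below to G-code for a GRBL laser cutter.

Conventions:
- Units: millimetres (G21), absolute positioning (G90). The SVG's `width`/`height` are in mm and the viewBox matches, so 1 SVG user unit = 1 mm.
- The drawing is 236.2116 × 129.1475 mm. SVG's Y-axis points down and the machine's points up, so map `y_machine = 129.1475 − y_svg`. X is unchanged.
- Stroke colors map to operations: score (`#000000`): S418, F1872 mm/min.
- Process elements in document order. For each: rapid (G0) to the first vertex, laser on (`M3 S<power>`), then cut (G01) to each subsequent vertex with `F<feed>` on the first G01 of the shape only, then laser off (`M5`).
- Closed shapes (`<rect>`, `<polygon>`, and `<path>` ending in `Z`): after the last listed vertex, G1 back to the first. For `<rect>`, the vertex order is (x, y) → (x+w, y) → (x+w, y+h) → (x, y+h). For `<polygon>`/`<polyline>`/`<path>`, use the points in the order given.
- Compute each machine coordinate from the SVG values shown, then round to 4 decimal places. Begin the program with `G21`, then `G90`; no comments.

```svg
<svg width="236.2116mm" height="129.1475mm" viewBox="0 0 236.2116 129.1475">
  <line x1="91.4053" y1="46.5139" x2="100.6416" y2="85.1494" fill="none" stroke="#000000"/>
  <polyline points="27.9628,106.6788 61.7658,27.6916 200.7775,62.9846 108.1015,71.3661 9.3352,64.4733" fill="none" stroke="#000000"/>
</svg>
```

G21
G90
G0 X91.4053 Y82.6336
M3 S418
G01 X100.6416 Y43.9981 F1872
M5
G0 X27.9628 Y22.4687
M3 S418
G01 X61.7658 Y101.4559 F1872
G01 X200.7775 Y66.1629
G01 X108.1015 Y57.7814
G01 X9.3352 Y64.6742
M5

1 u = 1 mm; y_m = 129.1475 − y.

[1] `<line>` line segment, #000000→score S418 F1872: (91.4053,82.6336) → (100.6416,43.9981)

[2] `<polyline>` open polyline, #000000→score S418 F1872: (27.9628,22.4687) → (61.7658,101.4559) → (200.7775,66.1629) → (108.1015,57.7814) → (9.3352,64.6742)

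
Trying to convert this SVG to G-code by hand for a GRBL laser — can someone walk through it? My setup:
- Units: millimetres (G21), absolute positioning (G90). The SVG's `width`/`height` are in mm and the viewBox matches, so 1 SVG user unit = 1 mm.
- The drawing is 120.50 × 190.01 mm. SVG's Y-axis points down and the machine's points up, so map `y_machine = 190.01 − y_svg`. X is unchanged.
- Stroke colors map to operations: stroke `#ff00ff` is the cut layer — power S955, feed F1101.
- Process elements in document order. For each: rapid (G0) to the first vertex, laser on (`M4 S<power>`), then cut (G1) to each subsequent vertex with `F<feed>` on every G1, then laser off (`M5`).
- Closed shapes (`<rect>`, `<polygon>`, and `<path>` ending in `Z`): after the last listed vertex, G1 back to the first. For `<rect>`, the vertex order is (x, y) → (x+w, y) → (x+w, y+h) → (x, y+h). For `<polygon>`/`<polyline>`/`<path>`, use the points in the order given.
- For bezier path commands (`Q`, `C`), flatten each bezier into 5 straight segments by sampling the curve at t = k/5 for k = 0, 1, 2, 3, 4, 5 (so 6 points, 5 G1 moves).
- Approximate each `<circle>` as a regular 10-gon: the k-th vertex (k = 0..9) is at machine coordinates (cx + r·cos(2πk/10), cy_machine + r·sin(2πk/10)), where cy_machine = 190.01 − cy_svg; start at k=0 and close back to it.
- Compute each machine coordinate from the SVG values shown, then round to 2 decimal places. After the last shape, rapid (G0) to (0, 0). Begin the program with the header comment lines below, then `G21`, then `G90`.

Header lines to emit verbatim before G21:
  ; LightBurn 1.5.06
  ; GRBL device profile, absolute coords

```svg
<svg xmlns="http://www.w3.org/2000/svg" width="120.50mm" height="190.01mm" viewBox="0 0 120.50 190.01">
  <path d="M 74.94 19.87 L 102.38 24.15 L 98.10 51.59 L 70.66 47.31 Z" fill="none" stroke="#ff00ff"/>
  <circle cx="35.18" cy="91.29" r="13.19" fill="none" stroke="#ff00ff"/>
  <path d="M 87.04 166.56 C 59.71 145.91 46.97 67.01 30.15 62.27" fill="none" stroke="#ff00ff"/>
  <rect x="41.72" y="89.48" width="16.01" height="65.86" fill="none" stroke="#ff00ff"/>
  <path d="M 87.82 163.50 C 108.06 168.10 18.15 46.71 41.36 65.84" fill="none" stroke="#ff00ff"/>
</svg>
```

viewBox `0 0 120.50 190.01` with mm width/height → 1 unit = 1 mm. Flip: y_m = 190.01 − y_svg.

**Shape 1** — `<path>` regular polygon, stroke `#ff00ff` → cut (S955, F1101). Machine vertices: (74.94,170.14) → (102.38,165.86) → (98.10,138.42) → (70.66,142.70) → (74.94,170.14). Closed: final G1 returns to the first vertex.

**Shape 2** — `<circle>` circle, stroke `#ff00ff` → cut (S955, F1101). Machine vertices: (48.37,98.72) → (45.85,106.47) → (39.26,111.26) → (31.10,111.26) → (24.51,106.47) → (21.99,98.72) → (24.51,90.97) → (31.10,86.18) → (39.26,86.18) → (45.85,90.97) → (48.37,98.72). Closed: final G1 returns to the first vertex.

**Shape 3** — `<path>` cubic bezier, stroke `#ff00ff` → cut (S955, F1101). Control points (SVG): P0=(87.04,166.56), P1=(59.71,145.91), P2=(46.97,67.01), P3=(30.15,62.27); sampled at t=k/5. Machine vertices: (87.04,23.45) → (72.24,41.77) → (60.05,67.72) → (49.57,94.93) → (39.90,117.06) → (30.15,127.74). Open path.

**Shape 4** — `<rect>` rectangle, stroke `#ff00ff` → cut (S955, F1101). Machine vertices: (41.72,100.53) → (57.73,100.53) → (57.73,34.67) → (41.72,34.67) → (41.72,100.53). Closed: final G1 returns to the first vertex.

**Shape 5** — `<path>` cubic bezier, stroke `#ff00ff` → cut (S955, F1101). Control points (SVG): P0=(87.82,163.50), P1=(108.06,168.10), P2=(18.15,46.71), P3=(41.36,65.84); sampled at t=k/5. Machine vertices: (87.82,26.51) → (88.53,36.74) → (73.53,64.41) → (53.52,96.73) → (39.22,120.92) → (41.36,124.17). Open path.

; LightBurn 1.5.06
; GRBL device profile, absolute coords
G21
G90
G0 X74.94 Y170.14
M4 S955
G1 X102.38 Y165.86 F1101
G1 X98.10 Y138.42 F1101
G1 X70.66 Y142.70 F1101
G1 X74.94 Y170.14 F1101
M5
G0 X48.37 Y98.72
M4 S955
G1 X45.85 Y106.47 F1101
G1 X39.26 Y111.26 F1101
G1 X31.10 Y111.26 F1101
G1 X24.51 Y106.47 F1101
G1 X21.99 Y98.72 F1101
G1 X24.51 Y90.97 F1101
G1 X31.10 Y86.18 F1101
G1 X39.26 Y86.18 F1101
G1 X45.85 Y90.97 F1101
G1 X48.37 Y98.72 F1101
M5
G0 X87.04 Y23.45
M4 S955
G1 X72.24 Y41.77 F1101
G1 X60.05 Y67.72 F1101
G1 X49.57 Y94.93 F1101
G1 X39.90 Y117.06 F1101
G1 X30.15 Y127.74 F1101
M5
G0 X41.72 Y100.53
M4 S955
G1 X57.73 Y100.53 F1101
G1 X57.73 Y34.67 F1101
G1 X41.72 Y34.67 F1101
G1 X41.72 Y100.53 F1101
M5
G0 X87.82 Y26.51
M4 S955
G1 X88.53 Y36.74 F1101
G1 X73.53 Y64.41 F1101
G1 X53.52 Y96.73 F1101
G1 X39.22 Y120.92 F1101
G1 X41.36 Y124.17 F1101
M5
G0 X0.00 Y0.00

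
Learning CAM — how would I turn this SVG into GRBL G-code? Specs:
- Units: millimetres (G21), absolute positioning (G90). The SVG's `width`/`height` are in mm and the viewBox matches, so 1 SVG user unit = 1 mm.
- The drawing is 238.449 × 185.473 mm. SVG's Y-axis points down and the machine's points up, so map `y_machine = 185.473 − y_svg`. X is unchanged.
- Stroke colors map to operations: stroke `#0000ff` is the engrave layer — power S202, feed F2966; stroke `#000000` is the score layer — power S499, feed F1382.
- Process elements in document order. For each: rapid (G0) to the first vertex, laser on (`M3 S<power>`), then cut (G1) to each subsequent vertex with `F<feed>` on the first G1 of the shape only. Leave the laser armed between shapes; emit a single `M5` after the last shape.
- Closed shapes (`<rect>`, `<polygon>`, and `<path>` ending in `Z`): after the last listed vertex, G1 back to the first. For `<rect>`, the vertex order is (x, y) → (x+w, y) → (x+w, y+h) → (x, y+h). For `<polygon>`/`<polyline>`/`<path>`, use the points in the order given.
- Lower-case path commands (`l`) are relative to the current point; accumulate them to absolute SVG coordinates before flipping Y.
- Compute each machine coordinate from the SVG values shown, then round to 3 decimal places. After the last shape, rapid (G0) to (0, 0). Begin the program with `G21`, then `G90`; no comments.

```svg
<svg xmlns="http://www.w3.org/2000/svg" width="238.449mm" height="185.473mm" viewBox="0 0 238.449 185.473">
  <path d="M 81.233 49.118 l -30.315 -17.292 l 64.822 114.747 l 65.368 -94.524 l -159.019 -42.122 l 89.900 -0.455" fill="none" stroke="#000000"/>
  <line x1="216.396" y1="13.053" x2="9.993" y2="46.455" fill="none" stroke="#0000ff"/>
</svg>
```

G21
G90
G0 X81.233 Y136.355
M3 S499
G1 X50.918 Y153.647 F1382
G1 X115.740 Y38.900
G1 X181.108 Y133.424
G1 X22.089 Y175.546
G1 X111.989 Y176.001
G0 X216.396 Y172.420
M3 S202
G1 X9.993 Y139.018 F2966
M5
G0 X0.000 Y0.000

viewBox `0 0 238.449 185.473` with mm width/height → 1 unit = 1 mm. Flip: y_m = 185.473 − y_svg.

**Shape 1** — `<path>` open polyline, stroke `#000000` → score (S499, F1382). Machine vertices: (81.233,136.355) → (50.918,153.647) → (115.740,38.900) → (181.108,133.424) → (22.089,175.546) → (111.989,176.001). Open path.

**Shape 2** — `<line>` line segment, stroke `#0000ff` → engrave (S202, F2966). Machine vertices: (216.396,172.420) → (9.993,139.018). Open path.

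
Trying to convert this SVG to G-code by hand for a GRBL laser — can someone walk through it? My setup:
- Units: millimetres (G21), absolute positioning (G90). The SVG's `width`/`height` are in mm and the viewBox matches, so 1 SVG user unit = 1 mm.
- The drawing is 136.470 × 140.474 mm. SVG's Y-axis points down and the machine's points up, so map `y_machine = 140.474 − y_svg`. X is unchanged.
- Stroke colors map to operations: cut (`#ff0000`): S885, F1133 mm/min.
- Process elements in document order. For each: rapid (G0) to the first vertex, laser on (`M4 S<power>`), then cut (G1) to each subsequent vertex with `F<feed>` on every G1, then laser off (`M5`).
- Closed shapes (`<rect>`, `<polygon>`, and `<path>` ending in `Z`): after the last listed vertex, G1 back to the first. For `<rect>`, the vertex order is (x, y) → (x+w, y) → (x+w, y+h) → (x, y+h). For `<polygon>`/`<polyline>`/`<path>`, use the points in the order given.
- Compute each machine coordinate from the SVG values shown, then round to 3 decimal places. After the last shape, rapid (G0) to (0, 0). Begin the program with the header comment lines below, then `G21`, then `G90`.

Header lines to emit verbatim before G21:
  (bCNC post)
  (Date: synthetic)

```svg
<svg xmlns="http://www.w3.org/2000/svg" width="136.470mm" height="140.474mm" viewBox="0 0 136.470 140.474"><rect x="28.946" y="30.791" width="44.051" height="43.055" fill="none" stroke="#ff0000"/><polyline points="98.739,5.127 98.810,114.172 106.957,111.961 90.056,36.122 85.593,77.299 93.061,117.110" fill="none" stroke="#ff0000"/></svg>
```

(bCNC post)
(Date: synthetic)
G21
G90
G0 X28.946 Y109.683
M4 S885
G1 X72.997 Y109.683 F1133
G1 X72.997 Y66.628 F1133
G1 X28.946 Y66.628 F1133
G1 X28.946 Y109.683 F1133
M5
G0 X98.739 Y135.347
M4 S885
G1 X98.810 Y26.302 F1133
G1 X106.957 Y28.513 F1133
G1 X90.056 Y104.352 F1133
G1 X85.593 Y63.175 F1133
G1 X93.061 Y23.364 F1133
M5
G0 X0.000 Y0.000

1 u = 1 mm; y_m = 140.474 − y.

[1] `<rect>` rectangle, #ff0000→cut S885 F1133: (28.946,109.683) → (72.997,109.683) → (72.997,66.628) → (28.946,66.628) → (28.946,109.683) (closed)

[2] `<polyline>` open polyline, #ff0000→cut S885 F1133: (98.739,135.347) → (98.810,26.302) → (106.957,28.513) → (90.056,104.352) → (85.593,63.175) → (93.061,23.364)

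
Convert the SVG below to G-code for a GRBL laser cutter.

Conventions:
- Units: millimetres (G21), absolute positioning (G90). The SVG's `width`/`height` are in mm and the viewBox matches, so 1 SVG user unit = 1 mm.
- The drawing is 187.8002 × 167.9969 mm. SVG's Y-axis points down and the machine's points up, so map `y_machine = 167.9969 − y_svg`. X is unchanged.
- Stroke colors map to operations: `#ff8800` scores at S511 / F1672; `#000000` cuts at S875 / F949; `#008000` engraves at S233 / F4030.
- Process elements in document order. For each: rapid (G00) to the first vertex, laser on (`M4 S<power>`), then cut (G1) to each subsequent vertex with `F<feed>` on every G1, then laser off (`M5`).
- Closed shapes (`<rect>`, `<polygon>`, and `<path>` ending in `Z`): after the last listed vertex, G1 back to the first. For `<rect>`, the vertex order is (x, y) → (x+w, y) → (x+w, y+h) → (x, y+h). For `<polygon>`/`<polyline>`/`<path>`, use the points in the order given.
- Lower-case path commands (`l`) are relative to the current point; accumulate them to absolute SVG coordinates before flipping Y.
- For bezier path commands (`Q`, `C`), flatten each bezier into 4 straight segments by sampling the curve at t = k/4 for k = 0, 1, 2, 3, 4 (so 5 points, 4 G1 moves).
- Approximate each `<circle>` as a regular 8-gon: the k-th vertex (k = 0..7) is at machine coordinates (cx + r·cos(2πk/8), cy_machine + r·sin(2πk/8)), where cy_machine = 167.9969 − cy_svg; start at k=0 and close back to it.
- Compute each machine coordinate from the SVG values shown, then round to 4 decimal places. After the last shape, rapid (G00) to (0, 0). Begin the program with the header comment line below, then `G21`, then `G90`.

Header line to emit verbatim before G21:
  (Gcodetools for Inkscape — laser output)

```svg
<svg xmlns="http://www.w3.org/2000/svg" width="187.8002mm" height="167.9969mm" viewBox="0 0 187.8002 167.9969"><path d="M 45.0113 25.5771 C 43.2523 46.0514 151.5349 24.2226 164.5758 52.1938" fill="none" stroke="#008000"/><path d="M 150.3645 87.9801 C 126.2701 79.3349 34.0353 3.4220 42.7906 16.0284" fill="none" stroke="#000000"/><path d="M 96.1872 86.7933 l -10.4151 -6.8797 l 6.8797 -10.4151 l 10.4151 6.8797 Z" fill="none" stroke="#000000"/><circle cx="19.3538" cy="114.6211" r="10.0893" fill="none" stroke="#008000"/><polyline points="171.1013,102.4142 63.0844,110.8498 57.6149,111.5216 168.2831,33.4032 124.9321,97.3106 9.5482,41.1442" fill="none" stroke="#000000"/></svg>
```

1 u = 1 mm; y_m = 167.9969 − y.

[1] `<path>` cubic bezier, #008000→engrave S233 F4030: (45.0113,142.4198) → (61.1173,133.5568) → (99.2436,131.9228) → (140.1449,128.8831) → (164.5758,115.8031)

[2] `<path>` cubic bezier, #000000→cut S875 F949: (150.3645,80.0168) → (122.1600,96.6792) → (84.2589,123.9620) → (52.5171,147.2601) → (42.7906,151.9685)

[3] `<path>` regular polygon, #000000→cut S875 F949: (96.1872,81.2036) → (85.7721,88.0833) → (92.6518,98.4984) → (103.0669,91.6187) → (96.1872,81.2036) (closed)

[4] `<circle>` circle, #008000→engrave S233 F4030: (29.4431,53.3758) → (26.4880,60.5100) → (19.3538,63.4651) → (12.2196,60.5100) → (9.2645,53.3758) → (12.2196,46.2416) → (19.3538,43.2865) → (26.4880,46.2416) → (29.4431,53.3758) (closed)

[5] `<polyline>` open polyline, #000000→cut S875 F949: (171.1013,65.5827) → (63.0844,57.1471) → (57.6149,56.4753) → (168.2831,134.5937) → (124.9321,70.6863) → (9.5482,126.8527)

(Gcodetools for Inkscape — laser output)
G21
G90
G00 X45.0113 Y142.4198
M4 S233
G1 X61.1173 Y133.5568 F4030
G1 X99.2436 Y131.9228 F4030
G1 X140.1449 Y128.8831 F4030
G1 X164.5758 Y115.8031 F4030
M5
G00 X150.3645 Y80.0168
M4 S875
G1 X122.1600 Y96.6792 F949
G1 X84.2589 Y123.9620 F949
G1 X52.5171 Y147.2601 F949
G1 X42.7906 Y151.9685 F949
M5
G00 X96.1872 Y81.2036
M4 S875
G1 X85.7721 Y88.0833 F949
G1 X92.6518 Y98.4984 F949
G1 X103.0669 Y91.6187 F949
G1 X96.1872 Y81.2036 F949
M5
G00 X29.4431 Y53.3758
M4 S233
G1 X26.4880 Y60.5100 F4030
G1 X19.3538 Y63.4651 F4030
G1 X12.2196 Y60.5100 F4030
G1 X9.2645 Y53.3758 F4030
G1 X12.2196 Y46.2416 F4030
G1 X19.3538 Y43.2865 F4030
G1 X26.4880 Y46.2416 F4030
G1 X29.4431 Y53.3758 F4030
M5
G00 X171.1013 Y65.5827
M4 S875
G1 X63.0844 Y57.1471 F949
G1 X57.6149 Y56.4753 F949
G1 X168.2831 Y134.5937 F949
G1 X124.9321 Y70.6863 F949
G1 X9.5482 Y126.8527 F949
M5
G00 X0.0000 Y0.0000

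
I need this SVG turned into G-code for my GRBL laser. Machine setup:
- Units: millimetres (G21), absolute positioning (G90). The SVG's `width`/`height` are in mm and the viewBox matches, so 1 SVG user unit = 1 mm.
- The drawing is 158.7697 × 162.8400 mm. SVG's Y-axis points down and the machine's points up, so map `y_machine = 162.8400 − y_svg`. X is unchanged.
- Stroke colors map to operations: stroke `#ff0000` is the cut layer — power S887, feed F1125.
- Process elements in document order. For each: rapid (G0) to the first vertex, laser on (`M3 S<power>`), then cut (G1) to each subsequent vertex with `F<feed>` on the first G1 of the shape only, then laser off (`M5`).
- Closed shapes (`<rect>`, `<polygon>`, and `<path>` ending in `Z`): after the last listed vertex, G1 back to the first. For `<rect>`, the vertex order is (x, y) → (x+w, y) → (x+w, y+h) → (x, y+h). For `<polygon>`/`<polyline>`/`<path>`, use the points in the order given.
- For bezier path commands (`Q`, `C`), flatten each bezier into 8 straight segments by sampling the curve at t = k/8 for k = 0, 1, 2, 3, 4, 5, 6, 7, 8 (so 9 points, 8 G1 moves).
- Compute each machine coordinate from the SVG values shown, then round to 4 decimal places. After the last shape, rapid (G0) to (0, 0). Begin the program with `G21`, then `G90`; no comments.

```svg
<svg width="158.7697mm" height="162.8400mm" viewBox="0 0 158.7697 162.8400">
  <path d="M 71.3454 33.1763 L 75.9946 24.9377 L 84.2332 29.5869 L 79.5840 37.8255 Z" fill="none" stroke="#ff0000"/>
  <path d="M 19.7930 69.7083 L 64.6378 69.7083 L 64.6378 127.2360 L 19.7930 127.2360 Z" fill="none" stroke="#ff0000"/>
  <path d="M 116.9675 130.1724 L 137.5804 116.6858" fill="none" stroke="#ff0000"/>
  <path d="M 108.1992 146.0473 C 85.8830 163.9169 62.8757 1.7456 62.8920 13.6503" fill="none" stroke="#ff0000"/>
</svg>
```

1 u = 1 mm; y_m = 162.8400 − y.

[1] `<path>` regular polygon, #ff0000→cut S887 F1125: (71.3454,129.6637) → (75.9946,137.9023) → (84.2332,133.2531) → (79.5840,125.0145) → (71.3454,129.6637) (closed)

[2] `<path>` rectangle, #ff0000→cut S887 F1125: (19.7930,93.1317) → (64.6378,93.1317) → (64.6378,35.6040) → (19.7930,35.6040) → (19.7930,93.1317) (closed)

[3] `<path>` line segment, #ff0000→cut S887 F1125: (116.9675,32.6676) → (137.5804,46.1542)

[4] `<path>` cubic bezier, #ff0000→cut S887 F1125: (108.1992,16.7927) → (99.8445,17.8394) → (91.7030,31.6151) → (84.0525,53.9700) → (77.1709,80.7544) → (71.3362,107.8183) → (66.8262,131.0121) → (63.9188,146.1858) → (62.8920,149.1897)

G21
G90
G0 X71.3454 Y129.6637
M3 S887
G1 X75.9946 Y137.9023 F1125
G1 X84.2332 Y133.2531
G1 X79.5840 Y125.0145
G1 X71.3454 Y129.6637
M5
G0 X19.7930 Y93.1317
M3 S887
G1 X64.6378 Y93.1317 F1125
G1 X64.6378 Y35.6040
G1 X19.7930 Y35.6040
G1 X19.7930 Y93.1317
M5
G0 X116.9675 Y32.6676
M3 S887
G1 X137.5804 Y46.1542 F1125
M5
G0 X108.1992 Y16.7927
M3 S887
G1 X99.8445 Y17.8394 F1125
G1 X91.7030 Y31.6151
G1 X84.0525 Y53.9700
G1 X77.1709 Y80.7544
G1 X71.3362 Y107.8183
G1 X66.8262 Y131.0121
G1 X63.9188 Y146.1858
G1 X62.8920 Y149.1897
M5
G0 X0.0000 Y0.0000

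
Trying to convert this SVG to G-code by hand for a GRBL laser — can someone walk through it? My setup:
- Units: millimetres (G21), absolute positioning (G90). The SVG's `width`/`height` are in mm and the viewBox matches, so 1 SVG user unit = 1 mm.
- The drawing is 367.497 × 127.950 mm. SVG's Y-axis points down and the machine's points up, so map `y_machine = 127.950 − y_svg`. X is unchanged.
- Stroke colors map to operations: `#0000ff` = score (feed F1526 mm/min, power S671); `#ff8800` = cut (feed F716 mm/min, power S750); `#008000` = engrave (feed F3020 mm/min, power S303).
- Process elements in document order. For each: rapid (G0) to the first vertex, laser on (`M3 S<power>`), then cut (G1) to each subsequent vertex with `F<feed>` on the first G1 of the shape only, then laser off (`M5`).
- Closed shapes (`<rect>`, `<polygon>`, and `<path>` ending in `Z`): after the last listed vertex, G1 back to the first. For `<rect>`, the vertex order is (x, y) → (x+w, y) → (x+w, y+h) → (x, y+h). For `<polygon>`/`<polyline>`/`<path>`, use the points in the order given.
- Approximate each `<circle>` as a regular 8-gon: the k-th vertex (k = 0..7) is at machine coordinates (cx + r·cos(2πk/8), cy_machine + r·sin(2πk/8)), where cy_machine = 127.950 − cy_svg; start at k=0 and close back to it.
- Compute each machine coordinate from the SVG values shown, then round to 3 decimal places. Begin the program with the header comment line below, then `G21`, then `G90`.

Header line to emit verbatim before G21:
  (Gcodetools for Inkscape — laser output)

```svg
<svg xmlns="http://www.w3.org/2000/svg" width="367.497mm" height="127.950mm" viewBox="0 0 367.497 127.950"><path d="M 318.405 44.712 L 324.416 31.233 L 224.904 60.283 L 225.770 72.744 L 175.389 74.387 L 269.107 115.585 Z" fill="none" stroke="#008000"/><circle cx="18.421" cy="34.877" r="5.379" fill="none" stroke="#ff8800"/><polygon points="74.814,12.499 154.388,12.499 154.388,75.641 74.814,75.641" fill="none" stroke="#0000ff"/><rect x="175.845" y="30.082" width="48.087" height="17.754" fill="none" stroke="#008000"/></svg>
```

Since the viewBox matches the mm dimensions, user units are millimetres directly. The only transform is the Y-flip y_m = 127.950 − y_svg.

Shape 1 is a closed polygon drawn with `<path>`. Its stroke #008000 means engrave at S303, F3020. After flipping Y the toolpath is (318.405,83.238) → (324.416,96.717) → (224.904,67.667) → (225.770,55.206) → (175.389,53.563) → (269.107,12.365) → (318.405,83.238), returning to the start.

Shape 2 is a circle drawn with `<circle>`. Its stroke #ff8800 means cut at S750, F716. After flipping Y the toolpath is (23.800,93.073) → (22.225,96.877) → (18.421,98.452) → (14.617,96.877) → (13.042,93.073) → (14.617,89.269) → (18.421,87.694) → (22.225,89.269) → (23.800,93.073), returning to the start.

Shape 3 is a rectangle drawn with `<polygon>`. Its stroke #0000ff means score at S671, F1526. After flipping Y the toolpath is (74.814,115.451) → (154.388,115.451) → (154.388,52.309) → (74.814,52.309) → (74.814,115.451), returning to the start.

Shape 4 is a rectangle drawn with `<rect>`. Its stroke #008000 means engrave at S303, F3020. After flipping Y the toolpath is (175.845,97.868) → (223.932,97.868) → (223.932,80.114) → (175.845,80.114) → (175.845,97.868), returning to the start.

(Gcodetools for Inkscape — laser output)
G21
G90
G0 X318.405 Y83.238
M3 S303
G1 X324.416 Y96.717 F3020
G1 X224.904 Y67.667
G1 X225.770 Y55.206
G1 X175.389 Y53.563
G1 X269.107 Y12.365
G1 X318.405 Y83.238
M5
G0 X23.800 Y93.073
M3 S750
G1 X22.225 Y96.877 F716
G1 X18.421 Y98.452
G1 X14.617 Y96.877
G1 X13.042 Y93.073
G1 X14.617 Y89.269
G1 X18.421 Y87.694
G1 X22.225 Y89.269
G1 X23.800 Y93.073
M5
G0 X74.814 Y115.451
M3 S671
G1 X154.388 Y115.451 F1526
G1 X154.388 Y52.309
G1 X74.814 Y52.309
G1 X74.814 Y115.451
M5
G0 X175.845 Y97.868
M3 S303
G1 X223.932 Y97.868 F3020
G1 X223.932 Y80.114
G1 X175.845 Y80.114
G1 X175.845 Y97.868
M5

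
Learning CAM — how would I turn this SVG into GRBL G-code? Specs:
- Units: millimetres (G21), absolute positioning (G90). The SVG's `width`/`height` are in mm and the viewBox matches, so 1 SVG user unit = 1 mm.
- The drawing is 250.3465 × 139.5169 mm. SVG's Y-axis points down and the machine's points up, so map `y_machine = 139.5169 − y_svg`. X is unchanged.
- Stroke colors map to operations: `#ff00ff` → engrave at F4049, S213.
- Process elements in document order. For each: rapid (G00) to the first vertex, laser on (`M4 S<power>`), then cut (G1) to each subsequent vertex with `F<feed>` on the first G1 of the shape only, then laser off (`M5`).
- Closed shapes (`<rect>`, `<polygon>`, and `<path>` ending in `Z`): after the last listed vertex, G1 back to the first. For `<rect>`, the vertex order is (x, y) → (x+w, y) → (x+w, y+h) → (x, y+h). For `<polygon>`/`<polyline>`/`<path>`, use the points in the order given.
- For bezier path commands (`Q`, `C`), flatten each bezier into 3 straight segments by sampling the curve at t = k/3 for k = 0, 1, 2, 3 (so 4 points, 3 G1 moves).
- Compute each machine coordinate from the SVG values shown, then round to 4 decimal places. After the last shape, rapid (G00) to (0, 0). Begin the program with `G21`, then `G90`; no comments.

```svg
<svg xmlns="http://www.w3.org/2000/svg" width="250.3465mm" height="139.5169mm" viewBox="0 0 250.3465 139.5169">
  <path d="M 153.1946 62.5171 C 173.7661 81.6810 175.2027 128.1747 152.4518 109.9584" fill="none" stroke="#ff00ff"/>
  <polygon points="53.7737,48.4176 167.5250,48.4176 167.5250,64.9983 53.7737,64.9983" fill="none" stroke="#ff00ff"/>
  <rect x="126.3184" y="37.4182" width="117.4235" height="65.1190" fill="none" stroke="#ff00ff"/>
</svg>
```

G21
G90
G00 X153.1946 Y76.9998
M4 S213
G1 X167.2007 Y52.1348 F4049
G1 X167.3273 Y29.5033
G1 X152.4518 Y29.5585
M5
G00 X53.7737 Y91.0993
M4 S213
G1 X167.5250 Y91.0993 F4049
G1 X167.5250 Y74.5186
G1 X53.7737 Y74.5186
G1 X53.7737 Y91.0993
M5
G00 X126.3184 Y102.0987
M4 S213
G1 X243.7419 Y102.0987 F4049
G1 X243.7419 Y36.9797
G1 X126.3184 Y36.9797
G1 X126.3184 Y102.0987
M5
G00 X0.0000 Y0.0000

Since the viewBox matches the mm dimensions, user units are millimetres directly. The only transform is the Y-flip y_m = 139.5169 − y_svg.

Shape 1 is a cubic bezier drawn with `<path>`. Its stroke #ff00ff means engrave at S213, F4049. After flipping Y the toolpath is (153.1946,76.9998) → (167.2007,52.1348) → (167.3273,29.5033) → (152.4518,29.5585).

Shape 2 is a rectangle drawn with `<polygon>`. Its stroke #ff00ff means engrave at S213, F4049. After flipping Y the toolpath is (53.7737,91.0993) → (167.5250,91.0993) → (167.5250,74.5186) → (53.7737,74.5186) → (53.7737,91.0993), returning to the start.

Shape 3 is a rectangle drawn with `<rect>`. Its stroke #ff00ff means engrave at S213, F4049. After flipping Y the toolpath is (126.3184,102.0987) → (243.7419,102.0987) → (243.7419,36.9797) → (126.3184,36.9797) → (126.3184,102.0987), returning to the start.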